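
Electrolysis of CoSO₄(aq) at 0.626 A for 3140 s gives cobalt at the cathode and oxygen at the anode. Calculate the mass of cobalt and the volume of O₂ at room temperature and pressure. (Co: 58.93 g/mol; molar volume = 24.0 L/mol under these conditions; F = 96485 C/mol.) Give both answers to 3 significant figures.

0.600 g Co; 0.122 L O₂

Q = 0.626 × 3140 = 1966 C; n(e⁻) = 1966 / 96485 = 0.02038 mol
Cathode: Co²⁺ + 2e⁻ → Co → n(Co) = 0.02038/2 = 0.01019 mol → 0.600 g
Anode: 2H₂O → O₂ + 4H⁺ + 4e⁻ → n(O₂) = 0.02038/4 = 0.005095 mol → 0.122 L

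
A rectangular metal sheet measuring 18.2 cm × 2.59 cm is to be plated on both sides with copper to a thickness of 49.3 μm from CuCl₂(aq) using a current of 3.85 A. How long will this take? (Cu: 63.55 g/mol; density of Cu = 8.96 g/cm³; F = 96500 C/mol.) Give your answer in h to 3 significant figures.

0.913 h

Plated area = 2 × 18.2 × 2.59 = 94.28 cm²
Volume = 94.28 × 49.3×10⁻⁴ cm = 0.4648 cm³
m(Cu) = 0.4648 × 8.96 = 4.165 g
n(Cu) = 4.165 / 63.55 = 0.06554 mol; n(e⁻) = 2 × 0.06554 = 0.1311 mol
Q = 0.1311 × 96500 = 12650 C
t = 12650 / 3.85 = 3286 s = 0.913 h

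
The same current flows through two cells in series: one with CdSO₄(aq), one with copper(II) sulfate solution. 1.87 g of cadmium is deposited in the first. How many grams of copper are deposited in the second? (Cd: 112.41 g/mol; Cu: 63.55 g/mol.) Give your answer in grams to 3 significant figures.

1.06 g

n(Cd) = 1.87 / 112.41 = 0.01664 mol
Cd²⁺ + 2e⁻ → Cd, so n(e⁻) = 2 × 0.01664 = 0.03328 mol
Since the cells are in series, n(e⁻) in the Cu cell is also 0.03328 mol.
Cu²⁺ + 2e⁻ → Cu, so n(Cu) = 0.03328 / 2 = 0.01664 mol
m(Cu) = 0.01664 × 63.55 = 1.06 g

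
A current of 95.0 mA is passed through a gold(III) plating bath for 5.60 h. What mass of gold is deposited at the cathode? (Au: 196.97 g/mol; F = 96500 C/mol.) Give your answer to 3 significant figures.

1.30 g

Charge passed = 0.0950 × 20160 = 1915 C
Moles of electrons = 1915 / 96500 = 0.01984 mol
Au³⁺ + 3e⁻ → Au, so n(Au) = 0.01984 / 3 = 0.006613 mol
m = 0.006613 × 196.97 = 1.30 g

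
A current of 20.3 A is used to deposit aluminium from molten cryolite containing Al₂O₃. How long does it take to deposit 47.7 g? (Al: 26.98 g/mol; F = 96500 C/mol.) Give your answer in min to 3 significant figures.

420 min

n(Al) = 47.7 / 26.98 = 1.768 mol
Al³⁺ + 3e⁻ → Al, so n(e⁻) = 3 × 1.768 = 5.304 mol
Q = 5.304 × 96500 = 5.118×10^5 C
t = Q / I = 5.118×10^5 / 20.3 = 25210 s = 420 min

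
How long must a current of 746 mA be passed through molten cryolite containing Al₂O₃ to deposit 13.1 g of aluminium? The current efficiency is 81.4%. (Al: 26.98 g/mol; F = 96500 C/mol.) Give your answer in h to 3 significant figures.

n(Al) = 13.1 / 26.98 = 0.4855 mol
Al³⁺ + 3e⁻ → Al, so n(e⁻) = 3 × 0.4855 = 1.457 mol
Q = 1.457 × 96500 / 0.814 = 1.727×10^5 C
t = Q / I = 1.727×10^5 / 0.746 = 2.315×10^5 s = 64.3 h

64.3 h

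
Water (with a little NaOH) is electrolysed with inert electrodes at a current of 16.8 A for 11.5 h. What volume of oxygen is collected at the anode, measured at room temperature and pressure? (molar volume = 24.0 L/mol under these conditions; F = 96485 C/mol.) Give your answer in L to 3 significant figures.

43.3 L

Q = It = 16.8 × 41400 = 6.955×10^5 C
n(e⁻) = 6.955×10^5 / 96485 = 7.208 mol
2H₂O → O₂ + 4H⁺ + 4e⁻, so n(O₂) = 7.208 / 4 = 1.802 mol
V = 1.802 × 24.0 = 43.25 L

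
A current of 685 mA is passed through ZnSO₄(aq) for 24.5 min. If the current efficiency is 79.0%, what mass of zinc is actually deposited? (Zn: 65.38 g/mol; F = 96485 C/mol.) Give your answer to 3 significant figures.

0.270 g

Q = 0.685 × 1470 = 1007 C
n(e⁻) = 1007 / 96485 = 0.01044 mol
Zn²⁺ + 2e⁻ → Zn, so theoretical m(Zn) = 0.005220 × 65.38 = 0.3413 g
Actual mass = 79.0% × 0.3413 = 0.270 g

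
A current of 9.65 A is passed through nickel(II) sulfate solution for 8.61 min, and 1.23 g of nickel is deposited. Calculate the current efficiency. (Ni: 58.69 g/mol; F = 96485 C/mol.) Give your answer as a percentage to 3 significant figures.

Q = 9.65 × 516.6 = 4985 C
n(e⁻) = 4985 / 96485 = 0.05167 mol
Ni²⁺ + 2e⁻ → Ni, so theoretical n(Ni) = 0.02584 mol → 1.517 g
Efficiency = 1.23 / 1.517 = 0.8108 = 81.1%

81.1%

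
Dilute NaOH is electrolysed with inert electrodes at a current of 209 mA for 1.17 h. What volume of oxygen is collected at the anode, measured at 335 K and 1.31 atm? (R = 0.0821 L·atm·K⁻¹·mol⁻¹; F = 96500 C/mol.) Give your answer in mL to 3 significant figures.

47.9 mL

Q = 0.209 A × 4212 s = 880.3 C
Moles of electrons = 880.3 / 96500 = 0.009122 mol
2H₂O → O₂ + 4H⁺ + 4e⁻, so n(O₂) = 0.009122 / 4 = 0.002281 mol
V = nRT/P = 0.002281 × 0.0821 × 335 / 1.31 = 0.04789 L
= 47.9 mL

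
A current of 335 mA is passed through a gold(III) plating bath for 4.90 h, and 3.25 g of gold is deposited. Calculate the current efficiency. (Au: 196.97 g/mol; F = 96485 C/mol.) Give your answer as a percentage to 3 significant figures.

80.8%

Q = 0.335 × 17640 = 5909 C
n(e⁻) = 5909 / 96485 = 0.06124 mol
Au³⁺ + 3e⁻ → Au, so theoretical n(Au) = 0.02041 mol → 4.020 g
Efficiency = 3.25 / 4.020 = 0.8085 = 80.8%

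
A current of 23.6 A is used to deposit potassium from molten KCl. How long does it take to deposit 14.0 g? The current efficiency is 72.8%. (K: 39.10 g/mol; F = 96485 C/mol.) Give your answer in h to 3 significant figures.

n(K) = 14.0 / 39.10 = 0.3581 mol
K⁺ + e⁻ → K, so n(e⁻) = 0.3581 mol
Q = 0.3581 × 96485 / 0.728 = 47460 C
t = Q / I = 47460 / 23.6 = 2011 s = 0.559 h

0.559 h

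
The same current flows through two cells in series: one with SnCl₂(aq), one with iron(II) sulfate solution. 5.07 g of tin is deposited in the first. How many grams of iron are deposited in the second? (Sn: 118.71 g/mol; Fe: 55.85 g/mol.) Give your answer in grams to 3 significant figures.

2.39 g

n(Sn) = 5.07 / 118.71 = 0.04271 mol
Sn²⁺ + 2e⁻ → Sn, so n(e⁻) = 2 × 0.04271 = 0.08542 mol
Since the cells are in series, n(e⁻) in the Fe cell is also 0.08542 mol.
Fe²⁺ + 2e⁻ → Fe, so n(Fe) = 0.08542 / 2 = 0.04271 mol
m(Fe) = 0.04271 × 55.85 = 2.39 g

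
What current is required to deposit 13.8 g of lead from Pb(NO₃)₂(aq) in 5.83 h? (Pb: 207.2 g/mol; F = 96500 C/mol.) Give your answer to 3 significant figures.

0.612 A

n(Pb) = 13.8 / 207.2 = 0.06660 mol
Pb²⁺ + 2e⁻ → Pb, so n(e⁻) = 2 × 0.06660 = 0.1332 mol
Q = 0.1332 × 96500 = 12850 C
I = Q / t = 12850 / 20988 s = 0.612 A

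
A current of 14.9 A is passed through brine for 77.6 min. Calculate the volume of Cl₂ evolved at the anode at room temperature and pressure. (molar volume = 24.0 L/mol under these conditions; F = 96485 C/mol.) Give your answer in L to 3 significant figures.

8.63 L

Charge passed = 14.9 × 4656 = 69370 C
Moles of electrons = 69370 / 96485 = 0.7190 mol
2Cl⁻ → Cl₂ + 2e⁻, so n(Cl₂) = 0.7190 / 2 = 0.3595 mol
V = 0.3595 × 24.0 = 8.628 L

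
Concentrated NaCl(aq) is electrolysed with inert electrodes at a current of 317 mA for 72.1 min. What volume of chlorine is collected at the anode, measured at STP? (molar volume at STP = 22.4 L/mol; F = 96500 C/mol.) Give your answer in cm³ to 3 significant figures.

Charge passed = 0.317 × 4326 = 1371 C
Moles of electrons = 1371 / 96500 = 0.01421 mol
2Cl⁻ → Cl₂ + 2e⁻, so n(Cl₂) = 0.01421 / 2 = 0.007105 mol
V = 0.007105 × 22.4 = 0.1592 L
= 159 cm³

159 cm³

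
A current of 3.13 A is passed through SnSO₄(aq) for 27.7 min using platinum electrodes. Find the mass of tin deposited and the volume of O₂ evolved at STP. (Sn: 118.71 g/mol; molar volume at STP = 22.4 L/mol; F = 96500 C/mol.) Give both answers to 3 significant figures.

Q = 3.13 × 1662 = 5202 C; n(e⁻) = 5202 / 96500 = 0.05391 mol
Cathode: Sn²⁺ + 2e⁻ → Sn → n(Sn) = 0.05391/2 = 0.02696 mol → 3.20 g
Anode: 2H₂O → O₂ + 4H⁺ + 4e⁻ → n(O₂) = 0.05391/4 = 0.01348 mol → 0.302 L

3.20 g Sn; 0.302 L O₂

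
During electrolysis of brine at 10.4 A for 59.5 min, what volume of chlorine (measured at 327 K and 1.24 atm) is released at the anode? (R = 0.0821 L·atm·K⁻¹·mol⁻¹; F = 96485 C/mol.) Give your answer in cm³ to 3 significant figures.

4170 cm³

Q = It = 10.4 × 3570 = 37130 C
n(e⁻) = 37130 / 96485 = 0.3848 mol
2Cl⁻ → Cl₂ + 2e⁻, so n(Cl₂) = 0.3848 / 2 = 0.1924 mol
V = nRT/P = 0.1924 × 0.0821 × 327 / 1.24 = 4.166 L
= 4170 cm³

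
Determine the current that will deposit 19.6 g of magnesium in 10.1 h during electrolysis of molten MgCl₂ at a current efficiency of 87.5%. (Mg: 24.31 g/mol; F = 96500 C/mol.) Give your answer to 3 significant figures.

4.89 A

n(Mg) = 19.6 / 24.31 = 0.8063 mol
Mg²⁺ + 2e⁻ → Mg, so n(e⁻) = 2 × 0.8063 = 1.613 mol
Q = 1.613 × 96500 / 0.875 = 1.779×10^5 C
I = Q / t = 1.779×10^5 / 36360 s = 4.89 A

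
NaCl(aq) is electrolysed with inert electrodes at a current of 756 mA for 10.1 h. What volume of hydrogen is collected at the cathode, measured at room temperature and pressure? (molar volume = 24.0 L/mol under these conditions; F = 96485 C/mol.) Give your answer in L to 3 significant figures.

Charge passed = 0.756 × 36360 = 27490 C
n(e⁻) = 27490 / 96485 = 0.2849 mol
2H⁺ + 2e⁻ → H₂, so n(H₂) = 0.2849 / 2 = 0.1425 mol
V = 0.1425 × 24.0 = 3.420 L

3.42 L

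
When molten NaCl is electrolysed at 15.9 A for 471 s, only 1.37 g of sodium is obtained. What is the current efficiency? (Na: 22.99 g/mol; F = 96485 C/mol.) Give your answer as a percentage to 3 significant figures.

Q = 15.9 × 471 = 7489 C
n(e⁻) = 7489 / 96485 = 0.07762 mol
Na⁺ + e⁻ → Na, so theoretical n(Na) = 0.07762 mol → 1.784 g
Efficiency = 1.37 / 1.784 = 0.7679 = 76.8%

76.8%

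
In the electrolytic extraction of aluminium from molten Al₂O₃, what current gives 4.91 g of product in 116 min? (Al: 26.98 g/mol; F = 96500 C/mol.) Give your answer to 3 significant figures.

n(Al) = 4.91 / 26.98 = 0.1820 mol
Al³⁺ + 3e⁻ → Al, so n(e⁻) = 3 × 0.1820 = 0.5460 mol
Q = 0.5460 × 96500 = 52690 C
I = Q / t = 52690 / 6960 s = 7.57 A

7.57 A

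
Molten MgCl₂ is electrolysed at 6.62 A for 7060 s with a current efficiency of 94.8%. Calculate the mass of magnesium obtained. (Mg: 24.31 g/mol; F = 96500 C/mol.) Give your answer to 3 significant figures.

Q = 6.62 × 7060 = 46740 C
n(e⁻) = 46740 / 96500 = 0.4844 mol
Mg²⁺ + 2e⁻ → Mg, so theoretical m(Mg) = 0.2422 × 24.31 = 5.888 g
Actual mass = 94.8% × 5.888 = 5.58 g

5.58 g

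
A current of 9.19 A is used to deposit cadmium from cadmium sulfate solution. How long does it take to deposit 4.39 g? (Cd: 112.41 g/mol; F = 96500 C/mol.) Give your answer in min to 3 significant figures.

n(Cd) = 4.39 / 112.41 = 0.03905 mol
Cd²⁺ + 2e⁻ → Cd, so n(e⁻) = 2 × 0.03905 = 0.07810 mol
Q = 0.07810 × 96500 = 7537 C
t = Q / I = 7537 / 9.19 = 820.1 s = 13.7 min

13.7 min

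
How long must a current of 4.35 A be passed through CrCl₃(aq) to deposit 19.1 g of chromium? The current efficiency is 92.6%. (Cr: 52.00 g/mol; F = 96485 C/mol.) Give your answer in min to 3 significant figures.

440 min

n(Cr) = 19.1 / 52.00 = 0.3673 mol
Cr³⁺ + 3e⁻ → Cr, so n(e⁻) = 3 × 0.3673 = 1.102 mol
Q = 1.102 × 96485 / 0.926 = 1.148×10^5 C
t = Q / I = 1.148×10^5 / 4.35 = 26390 s = 440 min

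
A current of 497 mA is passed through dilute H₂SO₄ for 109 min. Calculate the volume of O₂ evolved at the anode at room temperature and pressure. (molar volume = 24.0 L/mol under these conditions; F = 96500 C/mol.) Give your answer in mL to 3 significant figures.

202 mL

Q = 0.497 A × 6540 s = 3250 C
Moles of electrons = 3250 / 96500 = 0.03368 mol
2H₂O → O₂ + 4H⁺ + 4e⁻, so n(O₂) = 0.03368 / 4 = 0.008420 mol
V = 0.008420 × 24.0 = 0.2021 L
= 202 mL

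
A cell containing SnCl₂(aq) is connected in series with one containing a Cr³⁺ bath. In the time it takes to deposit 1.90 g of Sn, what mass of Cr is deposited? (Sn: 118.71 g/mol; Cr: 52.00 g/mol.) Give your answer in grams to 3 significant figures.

0.555 g

n(Sn) = 1.90 / 118.71 = 0.01601 mol
Sn²⁺ + 2e⁻ → Sn, so n(e⁻) = 2 × 0.01601 = 0.03202 mol
The cells are in series, so the same charge (and hence the same n(e⁻) = 0.03202 mol) passes through both.
Cr³⁺ + 3e⁻ → Cr, so n(Cr) = 0.03202 / 3 = 0.01067 mol
m(Cr) = 0.01067 × 52.00 = 0.555 g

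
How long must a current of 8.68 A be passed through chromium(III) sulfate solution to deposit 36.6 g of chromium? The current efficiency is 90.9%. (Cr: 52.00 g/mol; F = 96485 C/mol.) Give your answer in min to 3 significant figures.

n(Cr) = 36.6 / 52.00 = 0.7038 mol
Cr³⁺ + 3e⁻ → Cr, so n(e⁻) = 3 × 0.7038 = 2.111 mol
Q = 2.111 × 96485 / 0.909 = 2.241×10^5 C
t = Q / I = 2.241×10^5 / 8.68 = 25820 s = 430 min

430 min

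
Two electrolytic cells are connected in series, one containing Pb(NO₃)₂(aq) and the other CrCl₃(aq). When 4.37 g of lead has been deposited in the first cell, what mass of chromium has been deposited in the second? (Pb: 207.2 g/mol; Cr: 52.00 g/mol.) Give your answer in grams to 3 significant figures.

n(Pb) = 4.37 / 207.2 = 0.02109 mol
Pb²⁺ + 2e⁻ → Pb, so n(e⁻) = 2 × 0.02109 = 0.04218 mol
The cells are in series, so the same charge (and hence the same n(e⁻) = 0.04218 mol) passes through both.
Cr³⁺ + 3e⁻ → Cr, so n(Cr) = 0.04218 / 3 = 0.01406 mol
m(Cr) = 0.01406 × 52.00 = 0.731 g

0.731 g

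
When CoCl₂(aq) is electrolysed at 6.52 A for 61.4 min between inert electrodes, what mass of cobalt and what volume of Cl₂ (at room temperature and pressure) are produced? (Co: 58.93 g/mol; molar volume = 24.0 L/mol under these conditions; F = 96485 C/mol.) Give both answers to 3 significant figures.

7.34 g Co; 2.99 L Cl₂

Q = 6.52 × 3684 = 24020 C; n(e⁻) = 24020 / 96485 = 0.2490 mol
Cathode: Co²⁺ + 2e⁻ → Co → n(Co) = 0.2490/2 = 0.1245 mol → 7.34 g
Anode: 2Cl⁻ → Cl₂ + 2e⁻ → n(Cl₂) = 0.2490/2 = 0.1245 mol → 2.99 L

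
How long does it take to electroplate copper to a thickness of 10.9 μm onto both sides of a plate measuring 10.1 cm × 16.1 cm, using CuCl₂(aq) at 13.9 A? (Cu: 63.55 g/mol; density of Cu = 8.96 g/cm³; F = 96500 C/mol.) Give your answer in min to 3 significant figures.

Plated area = 2 × 10.1 × 16.1 = 325.2 cm²
Volume = 325.2 × 10.9×10⁻⁴ cm = 0.3545 cm³
m(Cu) = 0.3545 × 8.96 = 3.176 g
n(Cu) = 3.176 / 63.55 = 0.04998 mol; n(e⁻) = 2 × 0.04998 = 0.09996 mol
Q = 0.09996 × 96500 = 9646 C
t = 9646 / 13.9 = 694.0 s = 11.6 min

11.6 min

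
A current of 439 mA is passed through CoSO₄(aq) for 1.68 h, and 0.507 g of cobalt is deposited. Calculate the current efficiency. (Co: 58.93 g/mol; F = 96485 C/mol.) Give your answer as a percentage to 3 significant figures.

62.5%

Q = 0.439 × 6048 = 2655 C
n(e⁻) = 2655 / 96485 = 0.02752 mol
Co²⁺ + 2e⁻ → Co, so theoretical n(Co) = 0.01376 mol → 0.8109 g
Efficiency = 0.507 / 0.8109 = 0.6252 = 62.5%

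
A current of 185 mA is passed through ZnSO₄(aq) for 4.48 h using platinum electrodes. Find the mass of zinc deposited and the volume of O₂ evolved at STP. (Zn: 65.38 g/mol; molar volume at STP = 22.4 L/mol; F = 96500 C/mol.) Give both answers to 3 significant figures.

Q = 0.185 × 16128 = 2984 C; n(e⁻) = 2984 / 96500 = 0.03092 mol
Cathode: Zn²⁺ + 2e⁻ → Zn → n(Zn) = 0.03092/2 = 0.01546 mol → 1.01 g
Anode: 2H₂O → O₂ + 4H⁺ + 4e⁻ → n(O₂) = 0.03092/4 = 0.007730 mol → 0.173 L

1.01 g Zn; 0.173 L O₂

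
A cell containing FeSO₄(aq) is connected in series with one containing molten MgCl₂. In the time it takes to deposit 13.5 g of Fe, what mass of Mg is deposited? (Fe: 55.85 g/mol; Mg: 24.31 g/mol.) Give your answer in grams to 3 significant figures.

5.88 g

n(Fe) = 13.5 / 55.85 = 0.2417 mol
Fe²⁺ + 2e⁻ → Fe, so n(e⁻) = 2 × 0.2417 = 0.4834 mol
Since the cells are in series, n(e⁻) in the Mg cell is also 0.4834 mol.
Mg²⁺ + 2e⁻ → Mg, so n(Mg) = 0.4834 / 2 = 0.2417 mol
m(Mg) = 0.2417 × 24.31 = 5.88 g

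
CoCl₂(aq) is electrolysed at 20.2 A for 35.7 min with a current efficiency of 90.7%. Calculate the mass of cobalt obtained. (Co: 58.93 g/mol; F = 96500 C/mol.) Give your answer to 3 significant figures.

Q = 20.2 × 2142 = 43270 C
n(e⁻) = 43270 / 96500 = 0.4484 mol
Co²⁺ + 2e⁻ → Co, so theoretical m(Co) = 0.2242 × 58.93 = 13.21 g
Actual mass = 90.7% × 13.21 = 12.0 g

12.0 g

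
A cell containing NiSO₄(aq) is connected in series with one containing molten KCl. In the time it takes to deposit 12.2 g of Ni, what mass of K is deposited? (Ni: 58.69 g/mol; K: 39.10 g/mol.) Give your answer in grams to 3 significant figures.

n(Ni) = 12.2 / 58.69 = 0.2079 mol
Ni²⁺ + 2e⁻ → Ni, so n(e⁻) = 2 × 0.2079 = 0.4158 mol
Since the cells are in series, n(e⁻) in the K cell is also 0.4158 mol.
K⁺ + e⁻ → K, so n(K) = 0.4158 mol
m(K) = 0.4158 × 39.10 = 16.3 g

16.3 g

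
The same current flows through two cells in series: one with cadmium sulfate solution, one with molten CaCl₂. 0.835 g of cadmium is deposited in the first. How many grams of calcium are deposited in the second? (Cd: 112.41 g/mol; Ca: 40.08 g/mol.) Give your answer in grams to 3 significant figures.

n(Cd) = 0.835 / 112.41 = 0.007428 mol
Cd²⁺ + 2e⁻ → Cd, so n(e⁻) = 2 × 0.007428 = 0.01486 mol
The cells are in series, so the same charge (and hence the same n(e⁻) = 0.01486 mol) passes through both.
Ca²⁺ + 2e⁻ → Ca, so n(Ca) = 0.01486 / 2 = 0.007430 mol
m(Ca) = 0.007430 × 40.08 = 0.298 g

0.298 g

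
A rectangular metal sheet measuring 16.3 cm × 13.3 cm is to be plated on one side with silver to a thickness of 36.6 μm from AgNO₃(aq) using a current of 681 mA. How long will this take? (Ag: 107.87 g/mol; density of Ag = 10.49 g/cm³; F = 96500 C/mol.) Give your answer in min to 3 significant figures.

Plated area = 16.3 × 13.3 = 216.8 cm²
Volume = 216.8 × 36.6×10⁻⁴ cm = 0.7935 cm³
m(Ag) = 0.7935 × 10.49 = 8.324 g
n(Ag) = 8.324 / 107.87 = 0.07717 mol; n(e⁻) = 0.07717 mol
Q = 0.07717 × 96500 = 7447 C
t = 7447 / 0.681 = 10940 s = 182 min

182 min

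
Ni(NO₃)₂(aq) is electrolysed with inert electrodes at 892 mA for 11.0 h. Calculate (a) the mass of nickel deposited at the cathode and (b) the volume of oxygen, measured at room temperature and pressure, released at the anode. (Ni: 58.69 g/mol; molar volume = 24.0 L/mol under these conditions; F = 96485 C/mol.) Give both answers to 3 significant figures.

Q = 0.892 × 39600 = 35320 C; n(e⁻) = 35320 / 96485 = 0.3661 mol
Cathode: Ni²⁺ + 2e⁻ → Ni → n(Ni) = 0.3661/2 = 0.1831 mol → 10.7 g
Anode: 2H₂O → O₂ + 4H⁺ + 4e⁻ → n(O₂) = 0.3661/4 = 0.09153 mol → 2.20 L

10.7 g Ni; 2.20 L O₂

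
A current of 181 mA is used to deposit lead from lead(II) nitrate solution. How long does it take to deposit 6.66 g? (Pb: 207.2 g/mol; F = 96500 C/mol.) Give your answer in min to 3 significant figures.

n(Pb) = 6.66 / 207.2 = 0.03214 mol
Pb²⁺ + 2e⁻ → Pb, so n(e⁻) = 2 × 0.03214 = 0.06428 mol
Q = 0.06428 × 96500 = 6203 C
t = Q / I = 6203 / 0.181 = 34270 s = 571 min

571 min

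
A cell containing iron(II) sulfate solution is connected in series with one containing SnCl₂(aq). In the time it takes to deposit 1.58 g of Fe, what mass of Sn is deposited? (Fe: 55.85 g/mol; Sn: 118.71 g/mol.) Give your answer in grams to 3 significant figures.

n(Fe) = 1.58 / 55.85 = 0.02829 mol
Fe²⁺ + 2e⁻ → Fe, so n(e⁻) = 2 × 0.02829 = 0.05658 mol
The cells are in series, so the same charge (and hence the same n(e⁻) = 0.05658 mol) passes through both.
Sn²⁺ + 2e⁻ → Sn, so n(Sn) = 0.05658 / 2 = 0.02829 mol
m(Sn) = 0.02829 × 118.71 = 3.36 g

3.36 g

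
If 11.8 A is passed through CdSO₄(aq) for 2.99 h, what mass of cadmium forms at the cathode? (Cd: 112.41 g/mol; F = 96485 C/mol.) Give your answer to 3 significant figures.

74.0 g

Q = 11.8 A × 10764 s = 1.270×10^5 C
n(e⁻) = 1.270×10^5 / 96485 = 1.316 mol
Cd²⁺ + 2e⁻ → Cd, so n(Cd) = 1.316 / 2 = 0.6580 mol
m = 0.6580 × 112.41 = 74.0 g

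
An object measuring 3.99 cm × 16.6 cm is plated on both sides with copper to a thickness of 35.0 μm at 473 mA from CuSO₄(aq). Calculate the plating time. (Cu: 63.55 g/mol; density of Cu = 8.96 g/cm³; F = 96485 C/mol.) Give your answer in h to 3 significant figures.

7.41 h

Plated area = 2 × 3.99 × 16.6 = 132.5 cm²
Volume = 132.5 × 35.0×10⁻⁴ cm = 0.4638 cm³
m(Cu) = 0.4638 × 8.96 = 4.156 g
n(Cu) = 4.156 / 63.55 = 0.06540 mol; n(e⁻) = 2 × 0.06540 = 0.1308 mol
Q = 0.1308 × 96485 = 12620 C
t = 12620 / 0.473 = 26680 s = 7.41 h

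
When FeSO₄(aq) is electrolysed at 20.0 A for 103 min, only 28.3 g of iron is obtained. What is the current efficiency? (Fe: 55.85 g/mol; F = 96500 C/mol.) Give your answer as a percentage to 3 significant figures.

79.1%

Q = 20.0 × 6180 = 1.236×10^5 C
n(e⁻) = 1.236×10^5 / 96500 = 1.281 mol
Fe²⁺ + 2e⁻ → Fe, so theoretical n(Fe) = 0.6405 mol → 35.77 g
Efficiency = 28.3 / 35.77 = 0.7912 = 79.1%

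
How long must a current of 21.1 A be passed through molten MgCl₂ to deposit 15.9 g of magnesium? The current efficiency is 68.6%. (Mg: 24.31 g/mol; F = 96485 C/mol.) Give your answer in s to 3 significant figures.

8720 s

n(Mg) = 15.9 / 24.31 = 0.6541 mol
Mg²⁺ + 2e⁻ → Mg, so n(e⁻) = 2 × 0.6541 = 1.308 mol
Q = 1.308 × 96485 / 0.686 = 1.840×10^5 C
t = Q / I = 1.840×10^5 / 21.1 = 8720 s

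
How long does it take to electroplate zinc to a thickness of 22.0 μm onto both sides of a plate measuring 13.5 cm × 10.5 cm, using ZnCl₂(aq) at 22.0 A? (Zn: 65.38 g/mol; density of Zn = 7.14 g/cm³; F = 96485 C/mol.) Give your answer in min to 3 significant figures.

Plated area = 2 × 13.5 × 10.5 = 283.5 cm²
Volume = 283.5 × 22.0×10⁻⁴ cm = 0.6237 cm³
m(Zn) = 0.6237 × 7.14 = 4.453 g
n(Zn) = 4.453 / 65.38 = 0.06811 mol; n(e⁻) = 2 × 0.06811 = 0.1362 mol
Q = 0.1362 × 96485 = 13140 C
t = 13140 / 22.0 = 597.3 s = 9.96 min

9.96 min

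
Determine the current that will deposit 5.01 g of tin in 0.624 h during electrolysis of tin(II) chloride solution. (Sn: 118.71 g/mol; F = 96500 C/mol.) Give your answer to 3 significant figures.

3.63 A

n(Sn) = 5.01 / 118.71 = 0.04220 mol
Sn²⁺ + 2e⁻ → Sn, so n(e⁻) = 2 × 0.04220 = 0.08440 mol
Q = 0.08440 × 96500 = 8145 C
I = Q / t = 8145 / 2246.4 s = 3.63 A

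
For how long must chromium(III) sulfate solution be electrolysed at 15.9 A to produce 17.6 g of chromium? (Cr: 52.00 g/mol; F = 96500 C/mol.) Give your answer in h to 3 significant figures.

n(Cr) = 17.6 / 52.00 = 0.3385 mol
Cr³⁺ + 3e⁻ → Cr, so n(e⁻) = 3 × 0.3385 = 1.016 mol
Q = 1.016 × 96500 = 98040 C
t = Q / I = 98040 / 15.9 = 6166 s = 1.71 h

1.71 h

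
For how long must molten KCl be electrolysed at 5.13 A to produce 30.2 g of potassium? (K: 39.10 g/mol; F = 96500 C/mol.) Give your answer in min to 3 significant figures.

n(K) = 30.2 / 39.10 = 0.7724 mol
K⁺ + e⁻ → K, so n(e⁻) = 0.7724 mol
Q = 0.7724 × 96500 = 74540 C
t = Q / I = 74540 / 5.13 = 14530 s = 242 min

242 min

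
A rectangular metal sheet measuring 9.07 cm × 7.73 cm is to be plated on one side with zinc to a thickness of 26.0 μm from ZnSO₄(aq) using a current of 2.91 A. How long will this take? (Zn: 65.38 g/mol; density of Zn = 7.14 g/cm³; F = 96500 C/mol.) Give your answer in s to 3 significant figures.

1320 s

Plated area = 9.07 × 7.73 = 70.11 cm²
Volume = 70.11 × 26.0×10⁻⁴ cm = 0.1823 cm³
m(Zn) = 0.1823 × 7.14 = 1.302 g
n(Zn) = 1.302 / 65.38 = 0.01991 mol; n(e⁻) = 2 × 0.01991 = 0.03982 mol
Q = 0.03982 × 96500 = 3843 C
t = 3843 / 2.91 = 1321 s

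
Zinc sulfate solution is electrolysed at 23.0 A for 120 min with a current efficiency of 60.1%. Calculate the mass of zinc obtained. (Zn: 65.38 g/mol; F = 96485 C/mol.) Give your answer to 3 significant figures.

33.7 g

Q = 23.0 × 7200 = 1.656×10^5 C
n(e⁻) = 1.656×10^5 / 96485 = 1.716 mol
Zn²⁺ + 2e⁻ → Zn, so theoretical m(Zn) = 0.8580 × 65.38 = 56.10 g
Actual mass = 60.1% × 56.10 = 33.7 g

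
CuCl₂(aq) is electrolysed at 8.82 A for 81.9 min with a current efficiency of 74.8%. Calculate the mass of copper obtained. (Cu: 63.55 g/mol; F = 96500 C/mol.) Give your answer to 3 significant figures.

Q = 8.82 × 4914 = 43340 C
n(e⁻) = 43340 / 96500 = 0.4491 mol
Cu²⁺ + 2e⁻ → Cu, so theoretical m(Cu) = 0.2246 × 63.55 = 14.27 g
Actual mass = 74.8% × 14.27 = 10.7 g

10.7 g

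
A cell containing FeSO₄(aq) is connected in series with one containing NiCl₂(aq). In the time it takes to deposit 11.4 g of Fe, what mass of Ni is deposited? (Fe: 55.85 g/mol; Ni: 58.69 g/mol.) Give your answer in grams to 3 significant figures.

n(Fe) = 11.4 / 55.85 = 0.2041 mol
Fe²⁺ + 2e⁻ → Fe, so n(e⁻) = 2 × 0.2041 = 0.4082 mol
Since the cells are in series, n(e⁻) in the Ni cell is also 0.4082 mol.
Ni²⁺ + 2e⁻ → Ni, so n(Ni) = 0.4082 / 2 = 0.2041 mol
m(Ni) = 0.2041 × 58.69 = 12.0 g

12.0 g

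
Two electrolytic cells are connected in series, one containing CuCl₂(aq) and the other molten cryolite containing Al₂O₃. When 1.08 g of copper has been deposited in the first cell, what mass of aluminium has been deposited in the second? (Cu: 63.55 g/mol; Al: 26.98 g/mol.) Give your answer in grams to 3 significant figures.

0.306 g

n(Cu) = 1.08 / 63.55 = 0.01699 mol
Cu²⁺ + 2e⁻ → Cu, so n(e⁻) = 2 × 0.01699 = 0.03398 mol
In series, the same 0.03398 mol of electrons flows through the second cell.
Al³⁺ + 3e⁻ → Al, so n(Al) = 0.03398 / 3 = 0.01133 mol
m(Al) = 0.01133 × 26.98 = 0.306 g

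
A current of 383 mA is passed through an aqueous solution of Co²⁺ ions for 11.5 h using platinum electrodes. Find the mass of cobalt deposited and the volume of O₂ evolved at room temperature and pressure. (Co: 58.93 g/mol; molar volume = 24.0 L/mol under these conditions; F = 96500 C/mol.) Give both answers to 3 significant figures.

4.84 g Co; 0.986 L O₂

Q = 0.383 × 41400 = 15860 C; n(e⁻) = 15860 / 96500 = 0.1644 mol
Cathode: Co²⁺ + 2e⁻ → Co → n(Co) = 0.1644/2 = 0.08220 mol → 4.84 g
Anode: 2H₂O → O₂ + 4H⁺ + 4e⁻ → n(O₂) = 0.1644/4 = 0.04110 mol → 0.986 L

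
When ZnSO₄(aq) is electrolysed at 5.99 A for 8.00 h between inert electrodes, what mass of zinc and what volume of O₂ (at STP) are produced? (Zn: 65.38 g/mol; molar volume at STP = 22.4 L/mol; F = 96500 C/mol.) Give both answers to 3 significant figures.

Q = 5.99 × 28800 = 1.725×10^5 C; n(e⁻) = 1.725×10^5 / 96500 = 1.788 mol
Cathode: Zn²⁺ + 2e⁻ → Zn → n(Zn) = 1.788/2 = 0.8940 mol → 58.4 g
Anode: 2H₂O → O₂ + 4H⁺ + 4e⁻ → n(O₂) = 1.788/4 = 0.4470 mol → 10.0 L

58.4 g Zn; 10.0 L O₂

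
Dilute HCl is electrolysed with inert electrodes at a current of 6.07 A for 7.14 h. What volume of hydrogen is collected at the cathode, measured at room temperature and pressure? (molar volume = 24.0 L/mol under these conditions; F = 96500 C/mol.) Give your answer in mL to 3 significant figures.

Q = 6.07 A × 25704 s = 1.560×10^5 C
n(e⁻) = Q/F = 1.560×10^5/96500 = 1.617 mol
2H⁺ + 2e⁻ → H₂, so n(H₂) = 1.617 / 2 = 0.8085 mol
V = 0.8085 × 24.0 = 19.40 L
= 19400 mL

19400 mL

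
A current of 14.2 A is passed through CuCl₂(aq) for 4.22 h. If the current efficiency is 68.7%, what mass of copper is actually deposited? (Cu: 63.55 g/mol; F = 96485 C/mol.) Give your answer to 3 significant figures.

Q = 14.2 × 15192 = 2.157×10^5 C
n(e⁻) = 2.157×10^5 / 96485 = 2.236 mol
Cu²⁺ + 2e⁻ → Cu, so theoretical m(Cu) = 1.118 × 63.55 = 71.05 g
Actual mass = 68.7% × 71.05 = 48.8 g

48.8 g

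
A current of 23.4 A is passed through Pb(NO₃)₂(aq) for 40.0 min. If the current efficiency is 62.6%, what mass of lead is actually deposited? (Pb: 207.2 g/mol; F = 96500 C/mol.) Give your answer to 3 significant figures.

Q = 23.4 × 2400 = 56160 C
n(e⁻) = 56160 / 96500 = 0.5820 mol
Pb²⁺ + 2e⁻ → Pb, so theoretical m(Pb) = 0.2910 × 207.2 = 60.30 g
Actual mass = 62.6% × 60.30 = 37.7 g

37.7 g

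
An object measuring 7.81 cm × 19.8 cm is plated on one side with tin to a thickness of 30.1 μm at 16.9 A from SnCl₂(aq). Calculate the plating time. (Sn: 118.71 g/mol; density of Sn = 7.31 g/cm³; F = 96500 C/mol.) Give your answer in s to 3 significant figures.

327 s

Plated area = 7.81 × 19.8 = 154.6 cm²
Volume = 154.6 × 30.1×10⁻⁴ cm = 0.4653 cm³
m(Sn) = 0.4653 × 7.31 = 3.401 g
n(Sn) = 3.401 / 118.71 = 0.02865 mol; n(e⁻) = 2 × 0.02865 = 0.05730 mol
Q = 0.05730 × 96500 = 5529 C
t = 5529 / 16.9 = 327.2 s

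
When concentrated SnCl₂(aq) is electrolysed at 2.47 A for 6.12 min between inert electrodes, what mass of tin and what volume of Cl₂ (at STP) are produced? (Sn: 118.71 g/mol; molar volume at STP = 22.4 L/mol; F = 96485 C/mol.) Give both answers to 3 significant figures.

0.558 g Sn; 0.105 L Cl₂

Q = 2.47 × 367.2 = 907.0 C; n(e⁻) = 907.0 / 96485 = 0.009400 mol
Cathode: Sn²⁺ + 2e⁻ → Sn → n(Sn) = 0.009400/2 = 0.004700 mol → 0.558 g
Anode: 2Cl⁻ → Cl₂ + 2e⁻ → n(Cl₂) = 0.009400/2 = 0.004700 mol → 0.105 L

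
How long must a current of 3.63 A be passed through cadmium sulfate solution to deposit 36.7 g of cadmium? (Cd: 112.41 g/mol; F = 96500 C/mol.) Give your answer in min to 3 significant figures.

n(Cd) = 36.7 / 112.41 = 0.3265 mol
Cd²⁺ + 2e⁻ → Cd, so n(e⁻) = 2 × 0.3265 = 0.6530 mol
Q = 0.6530 × 96500 = 63010 C
t = Q / I = 63010 / 3.63 = 17360 s = 289 min

289 min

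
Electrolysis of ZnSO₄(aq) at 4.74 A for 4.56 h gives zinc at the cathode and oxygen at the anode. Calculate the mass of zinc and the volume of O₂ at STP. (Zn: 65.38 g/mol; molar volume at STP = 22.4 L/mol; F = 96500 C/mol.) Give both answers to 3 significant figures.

26.4 g Zn; 4.52 L O₂

Q = 4.74 × 16416 = 77810 C; n(e⁻) = 77810 / 96500 = 0.8063 mol
Cathode: Zn²⁺ + 2e⁻ → Zn → n(Zn) = 0.8063/2 = 0.4032 mol → 26.4 g
Anode: 2H₂O → O₂ + 4H⁺ + 4e⁻ → n(O₂) = 0.8063/4 = 0.2016 mol → 4.52 L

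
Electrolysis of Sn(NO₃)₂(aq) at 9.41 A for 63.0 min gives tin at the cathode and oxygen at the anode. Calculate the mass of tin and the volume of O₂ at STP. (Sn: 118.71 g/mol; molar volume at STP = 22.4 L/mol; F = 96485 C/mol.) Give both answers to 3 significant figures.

Q = 9.41 × 3780 = 35570 C; n(e⁻) = 35570 / 96485 = 0.3687 mol
Cathode: Sn²⁺ + 2e⁻ → Sn → n(Sn) = 0.3687/2 = 0.1844 mol → 21.9 g
Anode: 2H₂O → O₂ + 4H⁺ + 4e⁻ → n(O₂) = 0.3687/4 = 0.09218 mol → 2.06 L

21.9 g Sn; 2.06 L O₂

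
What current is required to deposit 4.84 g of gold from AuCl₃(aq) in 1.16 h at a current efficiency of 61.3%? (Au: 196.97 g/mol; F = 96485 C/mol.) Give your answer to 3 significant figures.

n(Au) = 4.84 / 196.97 = 0.02457 mol
Au³⁺ + 3e⁻ → Au, so n(e⁻) = 3 × 0.02457 = 0.07371 mol
Q = 0.07371 × 96485 / 0.613 = 11600 C
I = Q / t = 11600 / 4176 s = 2.78 A

2.78 A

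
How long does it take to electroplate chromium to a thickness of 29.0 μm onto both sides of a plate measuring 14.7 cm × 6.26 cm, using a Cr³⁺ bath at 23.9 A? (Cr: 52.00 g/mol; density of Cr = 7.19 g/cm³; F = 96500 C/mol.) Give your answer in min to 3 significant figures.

14.9 min

Plated area = 2 × 14.7 × 6.26 = 184.0 cm²
Volume = 184.0 × 29.0×10⁻⁴ cm = 0.5336 cm³
m(Cr) = 0.5336 × 7.19 = 3.837 g
n(Cr) = 3.837 / 52.00 = 0.07379 mol; n(e⁻) = 3 × 0.07379 = 0.2214 mol
Q = 0.2214 × 96500 = 21370 C
t = 21370 / 23.9 = 894.1 s = 14.9 min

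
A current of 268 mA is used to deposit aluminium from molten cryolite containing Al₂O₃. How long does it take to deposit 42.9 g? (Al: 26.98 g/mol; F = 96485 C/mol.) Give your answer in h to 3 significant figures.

n(Al) = 42.9 / 26.98 = 1.590 mol
Al³⁺ + 3e⁻ → Al, so n(e⁻) = 3 × 1.590 = 4.770 mol
Q = 4.770 × 96485 = 4.602×10^5 C
t = Q / I = 4.602×10^5 / 0.268 = 1.717×10^6 s = 477 h

477 h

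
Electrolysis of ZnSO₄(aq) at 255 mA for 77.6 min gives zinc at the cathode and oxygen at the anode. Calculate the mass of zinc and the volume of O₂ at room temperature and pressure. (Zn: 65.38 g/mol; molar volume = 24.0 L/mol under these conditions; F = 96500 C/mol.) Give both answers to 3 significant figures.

0.402 g Zn; 0.0738 L O₂

Q = 0.255 × 4656 = 1187 C; n(e⁻) = 1187 / 96500 = 0.01230 mol
Cathode: Zn²⁺ + 2e⁻ → Zn → n(Zn) = 0.01230/2 = 0.006150 mol → 0.402 g
Anode: 2H₂O → O₂ + 4H⁺ + 4e⁻ → n(O₂) = 0.01230/4 = 0.003075 mol → 0.0738 L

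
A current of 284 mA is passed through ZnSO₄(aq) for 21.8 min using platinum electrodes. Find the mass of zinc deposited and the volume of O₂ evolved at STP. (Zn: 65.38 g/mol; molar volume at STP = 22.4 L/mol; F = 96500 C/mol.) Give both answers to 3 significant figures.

Q = 0.284 × 1308 = 371.5 C; n(e⁻) = 371.5 / 96500 = 0.003850 mol
Cathode: Zn²⁺ + 2e⁻ → Zn → n(Zn) = 0.003850/2 = 0.001925 mol → 0.126 g
Anode: 2H₂O → O₂ + 4H⁺ + 4e⁻ → n(O₂) = 0.003850/4 = 9.625×10^-4 mol → 0.0216 L

0.126 g Zn; 0.0216 L O₂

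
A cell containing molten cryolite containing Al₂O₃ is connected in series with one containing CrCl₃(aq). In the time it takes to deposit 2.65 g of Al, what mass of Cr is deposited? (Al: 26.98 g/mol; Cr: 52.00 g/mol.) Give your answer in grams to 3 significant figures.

5.11 g

n(Al) = 2.65 / 26.98 = 0.09822 mol
Al³⁺ + 3e⁻ → Al, so n(e⁻) = 3 × 0.09822 = 0.2947 mol
Since the cells are in series, n(e⁻) in the Cr cell is also 0.2947 mol.
Cr³⁺ + 3e⁻ → Cr, so n(Cr) = 0.2947 / 3 = 0.09823 mol
m(Cr) = 0.09823 × 52.00 = 5.11 g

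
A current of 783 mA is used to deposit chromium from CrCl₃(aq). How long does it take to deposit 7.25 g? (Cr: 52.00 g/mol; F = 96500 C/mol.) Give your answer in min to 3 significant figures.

n(Cr) = 7.25 / 52.00 = 0.1394 mol
Cr³⁺ + 3e⁻ → Cr, so n(e⁻) = 3 × 0.1394 = 0.4182 mol
Q = 0.4182 × 96500 = 40360 C
t = Q / I = 40360 / 0.783 = 51550 s = 859 min

859 min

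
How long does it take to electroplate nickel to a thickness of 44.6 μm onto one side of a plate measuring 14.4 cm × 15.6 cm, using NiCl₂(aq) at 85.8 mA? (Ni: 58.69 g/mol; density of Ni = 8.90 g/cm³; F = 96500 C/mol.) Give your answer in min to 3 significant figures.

5700 min

Plated area = 14.4 × 15.6 = 224.6 cm²
Volume = 224.6 × 44.6×10⁻⁴ cm = 1.002 cm³
m(Ni) = 1.002 × 8.90 = 8.918 g
n(Ni) = 8.918 / 58.69 = 0.1520 mol; n(e⁻) = 2 × 0.1520 = 0.3040 mol
Q = 0.3040 × 96500 = 29340 C
t = 29340 / 0.0858 = 3.420×10^5 s = 5700 min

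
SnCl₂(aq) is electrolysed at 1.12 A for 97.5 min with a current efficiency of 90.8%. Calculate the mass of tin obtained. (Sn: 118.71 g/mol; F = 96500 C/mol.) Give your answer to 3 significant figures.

3.66 g

Q = 1.12 × 5850 = 6552 C
n(e⁻) = 6552 / 96500 = 0.06790 mol
Sn²⁺ + 2e⁻ → Sn, so theoretical m(Sn) = 0.03395 × 118.71 = 4.030 g
Actual mass = 90.8% × 4.030 = 3.66 g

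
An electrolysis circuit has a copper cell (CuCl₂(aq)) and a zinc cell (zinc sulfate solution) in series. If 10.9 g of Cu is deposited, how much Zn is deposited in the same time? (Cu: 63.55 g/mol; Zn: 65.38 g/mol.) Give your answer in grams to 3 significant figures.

n(Cu) = 10.9 / 63.55 = 0.1715 mol
Cu²⁺ + 2e⁻ → Cu, so n(e⁻) = 2 × 0.1715 = 0.3430 mol
The cells are in series, so the same charge (and hence the same n(e⁻) = 0.3430 mol) passes through both.
Zn²⁺ + 2e⁻ → Zn, so n(Zn) = 0.3430 / 2 = 0.1715 mol
m(Zn) = 0.1715 × 65.38 = 11.2 g

11.2 g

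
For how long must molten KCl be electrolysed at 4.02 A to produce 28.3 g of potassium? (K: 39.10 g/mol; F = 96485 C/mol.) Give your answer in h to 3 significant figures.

4.83 h

n(K) = 28.3 / 39.10 = 0.7238 mol
K⁺ + e⁻ → K, so n(e⁻) = 0.7238 mol
Q = 0.7238 × 96485 = 69840 C
t = Q / I = 69840 / 4.02 = 17370 s = 4.83 h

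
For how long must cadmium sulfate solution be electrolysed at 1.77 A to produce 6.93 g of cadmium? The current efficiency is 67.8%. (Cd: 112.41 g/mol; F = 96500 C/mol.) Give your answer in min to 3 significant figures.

165 min

n(Cd) = 6.93 / 112.41 = 0.06165 mol
Cd²⁺ + 2e⁻ → Cd, so n(e⁻) = 2 × 0.06165 = 0.1233 mol
Q = 0.1233 × 96500 / 0.678 = 17550 C
t = Q / I = 17550 / 1.77 = 9915 s = 165 min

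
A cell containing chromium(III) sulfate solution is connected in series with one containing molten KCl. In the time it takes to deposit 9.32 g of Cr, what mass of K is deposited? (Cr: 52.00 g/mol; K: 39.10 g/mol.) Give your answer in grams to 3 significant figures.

21.0 g

n(Cr) = 9.32 / 52.00 = 0.1792 mol
Cr³⁺ + 3e⁻ → Cr, so n(e⁻) = 3 × 0.1792 = 0.5376 mol
The cells are in series, so the same charge (and hence the same n(e⁻) = 0.5376 mol) passes through both.
K⁺ + e⁻ → K, so n(K) = 0.5376 mol
m(K) = 0.5376 × 39.10 = 21.0 g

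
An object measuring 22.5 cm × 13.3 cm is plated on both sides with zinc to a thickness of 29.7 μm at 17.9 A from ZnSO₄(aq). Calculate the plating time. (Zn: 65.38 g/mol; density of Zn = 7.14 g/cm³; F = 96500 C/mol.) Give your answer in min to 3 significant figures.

Plated area = 2 × 22.5 × 13.3 = 598.5 cm²
Volume = 598.5 × 29.7×10⁻⁴ cm = 1.778 cm³
m(Zn) = 1.778 × 7.14 = 12.69 g
n(Zn) = 12.69 / 65.38 = 0.1941 mol; n(e⁻) = 2 × 0.1941 = 0.3882 mol
Q = 0.3882 × 96500 = 37460 C
t = 37460 / 17.9 = 2093 s = 34.9 min

34.9 min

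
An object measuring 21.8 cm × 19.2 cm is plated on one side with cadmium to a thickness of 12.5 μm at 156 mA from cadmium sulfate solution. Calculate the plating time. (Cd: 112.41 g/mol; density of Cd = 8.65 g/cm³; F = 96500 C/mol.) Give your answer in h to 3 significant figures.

13.8 h

Plated area = 21.8 × 19.2 = 418.6 cm²
Volume = 418.6 × 12.5×10⁻⁴ cm = 0.5233 cm³
m(Cd) = 0.5233 × 8.65 = 4.527 g
n(Cd) = 4.527 / 112.41 = 0.04027 mol; n(e⁻) = 2 × 0.04027 = 0.08054 mol
Q = 0.08054 × 96500 = 7772 C
t = 7772 / 0.156 = 49820 s = 13.8 h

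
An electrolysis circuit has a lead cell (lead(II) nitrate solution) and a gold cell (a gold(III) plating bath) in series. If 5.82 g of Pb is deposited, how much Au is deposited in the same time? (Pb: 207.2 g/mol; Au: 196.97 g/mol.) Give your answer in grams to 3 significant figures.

3.69 g

n(Pb) = 5.82 / 207.2 = 0.02809 mol
Pb²⁺ + 2e⁻ → Pb, so n(e⁻) = 2 × 0.02809 = 0.05618 mol
The cells are in series, so the same charge (and hence the same n(e⁻) = 0.05618 mol) passes through both.
Au³⁺ + 3e⁻ → Au, so n(Au) = 0.05618 / 3 = 0.01873 mol
m(Au) = 0.01873 × 196.97 = 3.69 g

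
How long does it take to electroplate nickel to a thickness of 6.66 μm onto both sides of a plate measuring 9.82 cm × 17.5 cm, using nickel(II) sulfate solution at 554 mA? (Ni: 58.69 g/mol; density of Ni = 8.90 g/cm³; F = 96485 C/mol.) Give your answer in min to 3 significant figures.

202 min

Plated area = 2 × 9.82 × 17.5 = 343.7 cm²
Volume = 343.7 × 6.66×10⁻⁴ cm = 0.2289 cm³
m(Ni) = 0.2289 × 8.90 = 2.037 g
n(Ni) = 2.037 / 58.69 = 0.03471 mol; n(e⁻) = 2 × 0.03471 = 0.06942 mol
Q = 0.06942 × 96485 = 6698 C
t = 6698 / 0.554 = 12090 s = 202 min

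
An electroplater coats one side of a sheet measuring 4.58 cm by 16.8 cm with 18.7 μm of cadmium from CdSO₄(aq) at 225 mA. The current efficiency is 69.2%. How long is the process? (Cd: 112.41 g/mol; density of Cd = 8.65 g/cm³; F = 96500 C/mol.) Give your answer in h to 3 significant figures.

3.81 h

Plated area = 4.58 × 16.8 = 76.94 cm²
Volume = 76.94 × 18.7×10⁻⁴ cm = 0.1439 cm³
m(Cd) = 0.1439 × 8.65 = 1.245 g
n(Cd) = 1.245 / 112.41 = 0.01108 mol; n(e⁻) = 2 × 0.01108 = 0.02216 mol
Q = 0.02216 × 96500 / 0.692 = 3090 C
t = 3090 / 0.225 = 13730 s = 3.81 h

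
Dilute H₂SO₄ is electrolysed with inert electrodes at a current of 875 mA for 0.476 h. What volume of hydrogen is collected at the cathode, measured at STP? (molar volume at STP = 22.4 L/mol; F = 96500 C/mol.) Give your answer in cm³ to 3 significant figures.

Charge passed = 0.875 × 1713.6 = 1499 C
n(e⁻) = Q/F = 1499/96500 = 0.01553 mol
2H⁺ + 2e⁻ → H₂, so n(H₂) = 0.01553 / 2 = 0.007765 mol
V = 0.007765 × 22.4 = 0.1739 L
= 174 cm³

174 cm³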